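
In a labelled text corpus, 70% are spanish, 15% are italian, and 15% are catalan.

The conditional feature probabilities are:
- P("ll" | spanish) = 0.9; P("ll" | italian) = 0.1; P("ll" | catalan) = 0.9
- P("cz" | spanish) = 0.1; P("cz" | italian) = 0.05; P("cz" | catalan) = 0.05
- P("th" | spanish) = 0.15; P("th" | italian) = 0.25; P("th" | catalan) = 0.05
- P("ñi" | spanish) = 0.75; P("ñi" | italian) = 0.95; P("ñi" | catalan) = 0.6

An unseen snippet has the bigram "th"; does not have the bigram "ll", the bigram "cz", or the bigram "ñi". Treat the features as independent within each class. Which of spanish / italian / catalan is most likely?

spanish

spanish: 0.7 × (1−0.9) × (1−0.1) × 0.15 × (1−0.75) = 0.0023625
italian: 0.15 × (1−0.1) × (1−0.05) × 0.25 × (1−0.95) = 0.001603125
catalan: 0.15 × (1−0.9) × (1−0.05) × 0.05 × (1−0.6) = 0.000285
Highest score → spanish.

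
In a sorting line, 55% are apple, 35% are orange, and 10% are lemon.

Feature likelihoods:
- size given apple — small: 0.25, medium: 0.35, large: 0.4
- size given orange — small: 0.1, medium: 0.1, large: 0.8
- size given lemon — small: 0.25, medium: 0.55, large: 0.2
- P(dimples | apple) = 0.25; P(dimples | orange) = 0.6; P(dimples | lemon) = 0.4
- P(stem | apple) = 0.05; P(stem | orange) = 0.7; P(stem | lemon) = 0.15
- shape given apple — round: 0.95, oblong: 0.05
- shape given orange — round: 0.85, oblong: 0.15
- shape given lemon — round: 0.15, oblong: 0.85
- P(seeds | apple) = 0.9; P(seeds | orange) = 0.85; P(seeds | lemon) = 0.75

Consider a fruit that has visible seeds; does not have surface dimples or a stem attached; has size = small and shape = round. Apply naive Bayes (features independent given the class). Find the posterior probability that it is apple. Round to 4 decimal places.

0.9494

apple: 0.55 × 0.25 × (1−0.25) × (1−0.05) × 0.95 × 0.9 = 0.08376328125
orange: 0.35 × 0.1 × (1−0.6) × (1−0.7) × 0.85 × 0.85 = 0.0030345
lemon: 0.1 × 0.25 × (1−0.4) × (1−0.15) × 0.15 × 0.75 = 0.001434375
P(apple | x) = 0.08376328125 / 0.08823215625 ≈ 0.9494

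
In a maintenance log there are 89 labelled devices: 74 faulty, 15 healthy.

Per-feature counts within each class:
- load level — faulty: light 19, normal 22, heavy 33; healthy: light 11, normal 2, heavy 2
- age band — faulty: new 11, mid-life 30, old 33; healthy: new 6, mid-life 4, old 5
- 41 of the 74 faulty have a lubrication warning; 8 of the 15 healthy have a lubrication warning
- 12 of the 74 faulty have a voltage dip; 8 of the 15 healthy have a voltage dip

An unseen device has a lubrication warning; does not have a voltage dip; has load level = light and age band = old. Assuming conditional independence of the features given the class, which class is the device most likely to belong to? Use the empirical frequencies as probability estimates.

faulty

faulty: (74/89) × (19/74) × (33/74) × (41/74) × (62/74) ≈ 0.0441935
healthy: (15/89) × (11/15) × (5/15) × (8/15) × (7/15) ≈ 0.0102538
Highest score → faulty.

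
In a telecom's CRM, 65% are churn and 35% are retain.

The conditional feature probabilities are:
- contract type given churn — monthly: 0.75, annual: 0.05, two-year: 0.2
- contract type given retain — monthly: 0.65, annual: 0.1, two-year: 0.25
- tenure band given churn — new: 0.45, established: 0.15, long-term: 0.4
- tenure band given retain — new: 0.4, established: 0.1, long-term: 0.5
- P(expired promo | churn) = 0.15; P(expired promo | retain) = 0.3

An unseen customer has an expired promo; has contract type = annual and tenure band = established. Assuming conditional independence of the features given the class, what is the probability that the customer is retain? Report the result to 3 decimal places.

0.589

churn: 0.65 × 0.05 × 0.15 × 0.15 = 0.00073125
retain: 0.35 × 0.1 × 0.1 × 0.3 = 0.00105
P(retain | x) = 0.00105 / 0.00178125 ≈ 0.589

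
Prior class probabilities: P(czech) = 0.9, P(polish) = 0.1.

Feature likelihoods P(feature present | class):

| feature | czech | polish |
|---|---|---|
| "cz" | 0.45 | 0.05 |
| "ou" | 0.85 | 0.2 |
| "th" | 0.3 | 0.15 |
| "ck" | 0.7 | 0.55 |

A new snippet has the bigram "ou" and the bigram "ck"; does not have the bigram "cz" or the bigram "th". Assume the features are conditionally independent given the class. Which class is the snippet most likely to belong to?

czech

czech: 0.9 × (1−0.45) × 0.85 × (1−0.3) × 0.7 = 0.2061675
polish: 0.1 × (1−0.05) × 0.2 × (1−0.15) × 0.55 = 0.0088825
Highest score → czech.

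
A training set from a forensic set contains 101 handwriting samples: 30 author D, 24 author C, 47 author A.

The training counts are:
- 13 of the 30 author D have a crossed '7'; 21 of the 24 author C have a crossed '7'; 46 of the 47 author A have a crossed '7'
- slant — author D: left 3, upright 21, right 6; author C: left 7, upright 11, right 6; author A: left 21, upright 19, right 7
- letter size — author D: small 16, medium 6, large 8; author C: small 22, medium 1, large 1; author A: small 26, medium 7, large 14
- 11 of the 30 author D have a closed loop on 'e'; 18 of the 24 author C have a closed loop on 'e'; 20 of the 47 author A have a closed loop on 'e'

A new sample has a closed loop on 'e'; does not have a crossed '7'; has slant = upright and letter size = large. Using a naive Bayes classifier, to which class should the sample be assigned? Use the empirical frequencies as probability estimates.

author D: (30/101) × (17/30) × (21/30) × (8/30) × (11/30) ≈ 0.0115204
author C: (24/101) × (3/24) × (11/24) × (1/24) × (18/24) ≈ 0.000425433
author A: (47/101) × (1/47) × (19/47) × (14/47) × (20/47) ≈ 0.000507337
Highest score → author D.

author D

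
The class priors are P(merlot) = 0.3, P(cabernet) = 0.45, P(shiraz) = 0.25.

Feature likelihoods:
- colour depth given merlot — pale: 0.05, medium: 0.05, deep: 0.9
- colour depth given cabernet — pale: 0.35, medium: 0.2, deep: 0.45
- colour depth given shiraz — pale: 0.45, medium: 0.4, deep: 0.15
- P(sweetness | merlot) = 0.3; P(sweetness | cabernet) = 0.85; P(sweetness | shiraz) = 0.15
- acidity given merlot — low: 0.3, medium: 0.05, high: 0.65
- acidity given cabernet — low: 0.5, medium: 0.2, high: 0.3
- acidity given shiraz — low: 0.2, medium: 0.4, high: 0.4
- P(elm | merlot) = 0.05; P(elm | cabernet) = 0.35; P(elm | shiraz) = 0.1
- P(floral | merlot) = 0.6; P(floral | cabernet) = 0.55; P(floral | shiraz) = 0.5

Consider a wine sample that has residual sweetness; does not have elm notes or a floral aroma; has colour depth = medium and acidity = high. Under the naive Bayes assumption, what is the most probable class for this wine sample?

cabernet

merlot: 0.3 × 0.05 × 0.3 × 0.65 × (1−0.05) × (1−0.6) = 0.0011115
cabernet: 0.45 × 0.2 × 0.85 × 0.3 × (1−0.35) × (1−0.55) = 0.006712875
shiraz: 0.25 × 0.4 × 0.15 × 0.4 × (1−0.1) × (1−0.5) = 0.0027
Highest score → cabernet.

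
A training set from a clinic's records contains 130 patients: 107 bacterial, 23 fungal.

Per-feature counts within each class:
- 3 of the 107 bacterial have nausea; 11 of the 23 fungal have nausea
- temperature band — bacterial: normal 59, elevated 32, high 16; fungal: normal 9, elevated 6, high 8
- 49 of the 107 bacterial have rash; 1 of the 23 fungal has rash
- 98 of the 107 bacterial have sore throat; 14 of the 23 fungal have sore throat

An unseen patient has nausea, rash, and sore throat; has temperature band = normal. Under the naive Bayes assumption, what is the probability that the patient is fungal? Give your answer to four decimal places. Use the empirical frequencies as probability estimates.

bacterial: (107/130) × (3/107) × (59/107) × (49/107) × (98/107) ≈ 0.00533704
fungal: (23/130) × (11/23) × (9/23) × (1/23) × (14/23) ≈ 0.000876267
P(fungal | x) = 0.000876267 / 0.006213307 ≈ 0.1410

0.1410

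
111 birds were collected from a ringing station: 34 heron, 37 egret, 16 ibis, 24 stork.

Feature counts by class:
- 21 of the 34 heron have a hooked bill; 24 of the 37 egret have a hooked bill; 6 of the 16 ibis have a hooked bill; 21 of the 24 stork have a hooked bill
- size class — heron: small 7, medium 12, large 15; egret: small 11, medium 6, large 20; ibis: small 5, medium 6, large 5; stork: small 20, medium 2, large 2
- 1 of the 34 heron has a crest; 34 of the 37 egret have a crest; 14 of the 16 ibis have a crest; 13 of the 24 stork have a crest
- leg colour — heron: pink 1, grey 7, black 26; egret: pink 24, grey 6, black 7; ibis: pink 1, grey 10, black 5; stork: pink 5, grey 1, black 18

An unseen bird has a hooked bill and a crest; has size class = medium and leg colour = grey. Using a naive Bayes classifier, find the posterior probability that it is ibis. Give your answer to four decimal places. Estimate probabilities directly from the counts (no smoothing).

0.6494

heron: (34/111) × (21/34) × (12/34) × (1/34) × (7/34) ≈ 0.000404333
egret: (37/111) × (24/37) × (6/37) × (34/37) × (6/37) ≈ 0.00522474
ibis: (16/111) × (6/16) × (6/16) × (14/16) × (10/16) ≈ 0.0110853
stork: (24/111) × (21/24) × (2/24) × (13/24) × (1/24) ≈ 0.000355825
P(ibis | x) = 0.0110853 / 0.017070198 ≈ 0.6494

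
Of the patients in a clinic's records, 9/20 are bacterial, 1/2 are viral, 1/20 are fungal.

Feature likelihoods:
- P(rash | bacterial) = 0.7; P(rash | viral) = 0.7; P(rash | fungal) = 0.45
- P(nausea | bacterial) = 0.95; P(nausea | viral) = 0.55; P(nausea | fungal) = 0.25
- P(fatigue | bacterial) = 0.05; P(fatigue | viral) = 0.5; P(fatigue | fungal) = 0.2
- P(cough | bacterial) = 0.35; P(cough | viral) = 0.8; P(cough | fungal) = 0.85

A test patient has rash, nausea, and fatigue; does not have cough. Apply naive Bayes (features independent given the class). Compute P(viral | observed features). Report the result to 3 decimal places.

0.661

bacterial: 0.45 × 0.7 × 0.95 × 0.05 × (1−0.35) = 0.009725625
viral: 0.5 × 0.7 × 0.55 × 0.5 × (1−0.8) = 0.01925
fungal: 0.05 × 0.45 × 0.25 × 0.2 × (1−0.85) = 0.00016875
P(viral | x) = 0.01925 / 0.029144375 ≈ 0.661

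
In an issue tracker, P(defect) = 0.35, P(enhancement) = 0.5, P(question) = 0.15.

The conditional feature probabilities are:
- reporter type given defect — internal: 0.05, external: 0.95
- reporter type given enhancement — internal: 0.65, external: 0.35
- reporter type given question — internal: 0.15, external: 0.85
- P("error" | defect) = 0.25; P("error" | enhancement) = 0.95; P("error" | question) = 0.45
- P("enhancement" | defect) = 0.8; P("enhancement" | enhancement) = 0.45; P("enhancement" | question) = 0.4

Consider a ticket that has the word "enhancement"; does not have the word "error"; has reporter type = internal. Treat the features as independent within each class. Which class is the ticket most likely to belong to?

defect: 0.35 × 0.05 × (1−0.25) × 0.8 = 0.0105
enhancement: 0.5 × 0.65 × (1−0.95) × 0.45 = 0.0073125
question: 0.15 × 0.15 × (1−0.45) × 0.4 = 0.00495
Highest score → defect.

defect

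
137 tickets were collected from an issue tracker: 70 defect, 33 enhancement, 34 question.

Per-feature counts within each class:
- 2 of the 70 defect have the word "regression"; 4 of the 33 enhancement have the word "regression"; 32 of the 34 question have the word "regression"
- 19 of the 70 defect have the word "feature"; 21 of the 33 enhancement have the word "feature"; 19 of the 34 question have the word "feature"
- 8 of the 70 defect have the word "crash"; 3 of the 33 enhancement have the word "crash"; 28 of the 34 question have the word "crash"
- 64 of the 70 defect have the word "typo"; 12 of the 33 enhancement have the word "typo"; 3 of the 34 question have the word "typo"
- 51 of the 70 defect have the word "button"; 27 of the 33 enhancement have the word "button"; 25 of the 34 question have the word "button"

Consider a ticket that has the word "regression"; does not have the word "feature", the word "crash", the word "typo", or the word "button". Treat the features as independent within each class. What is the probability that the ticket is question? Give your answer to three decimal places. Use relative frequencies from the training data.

0.767

defect: (70/137) × (2/70) × (51/70) × (62/70) × (6/70) × (19/70) ≈ 0.000219171
enhancement: (33/137) × (4/33) × (12/33) × (30/33) × (21/33) × (6/33) ≈ 0.00111675
question: (34/137) × (32/34) × (15/34) × (6/34) × (31/34) × (9/34) ≈ 0.00438895
P(question | x) = 0.00438895 / 0.005724871 ≈ 0.767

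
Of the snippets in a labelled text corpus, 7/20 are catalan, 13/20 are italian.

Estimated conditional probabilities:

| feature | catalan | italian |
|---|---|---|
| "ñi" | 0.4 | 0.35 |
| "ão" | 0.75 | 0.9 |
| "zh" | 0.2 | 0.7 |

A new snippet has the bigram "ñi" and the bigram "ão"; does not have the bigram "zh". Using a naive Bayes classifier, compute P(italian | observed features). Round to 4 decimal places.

0.4224

catalan: 0.35 × 0.4 × 0.75 × (1−0.2) = 0.084
italian: 0.65 × 0.35 × 0.9 × (1−0.7) = 0.061425
P(italian | x) = 0.061425 / 0.145425 ≈ 0.4224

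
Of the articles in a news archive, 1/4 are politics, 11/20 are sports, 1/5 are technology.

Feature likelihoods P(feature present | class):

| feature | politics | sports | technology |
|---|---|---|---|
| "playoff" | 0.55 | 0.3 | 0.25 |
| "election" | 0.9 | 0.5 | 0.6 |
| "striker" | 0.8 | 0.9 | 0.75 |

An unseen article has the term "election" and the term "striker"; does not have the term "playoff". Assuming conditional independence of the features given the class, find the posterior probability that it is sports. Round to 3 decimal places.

0.538

politics: 0.25 × (1−0.55) × 0.9 × 0.8 = 0.081
sports: 0.55 × (1−0.3) × 0.5 × 0.9 = 0.17325
technology: 0.2 × (1−0.25) × 0.6 × 0.75 = 0.0675
P(sports | x) = 0.17325 / 0.32175 ≈ 0.538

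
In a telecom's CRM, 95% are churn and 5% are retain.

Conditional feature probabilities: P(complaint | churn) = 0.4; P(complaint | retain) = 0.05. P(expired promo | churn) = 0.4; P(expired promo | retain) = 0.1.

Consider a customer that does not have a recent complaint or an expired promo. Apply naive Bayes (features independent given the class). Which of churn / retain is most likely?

churn

churn: 0.95 × (1−0.4) × (1−0.4) = 0.342
retain: 0.05 × (1−0.05) × (1−0.1) = 0.04275
Highest score → churn.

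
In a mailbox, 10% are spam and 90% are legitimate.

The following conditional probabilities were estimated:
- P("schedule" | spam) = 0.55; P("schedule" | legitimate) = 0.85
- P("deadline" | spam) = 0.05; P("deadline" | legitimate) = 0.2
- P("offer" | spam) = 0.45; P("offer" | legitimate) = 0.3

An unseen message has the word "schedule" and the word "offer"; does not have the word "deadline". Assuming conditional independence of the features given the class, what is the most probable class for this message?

legitimate

spam: 0.1 × 0.55 × (1−0.05) × 0.45 = 0.0235125
legitimate: 0.9 × 0.85 × (1−0.2) × 0.3 = 0.1836
Highest score → legitimate.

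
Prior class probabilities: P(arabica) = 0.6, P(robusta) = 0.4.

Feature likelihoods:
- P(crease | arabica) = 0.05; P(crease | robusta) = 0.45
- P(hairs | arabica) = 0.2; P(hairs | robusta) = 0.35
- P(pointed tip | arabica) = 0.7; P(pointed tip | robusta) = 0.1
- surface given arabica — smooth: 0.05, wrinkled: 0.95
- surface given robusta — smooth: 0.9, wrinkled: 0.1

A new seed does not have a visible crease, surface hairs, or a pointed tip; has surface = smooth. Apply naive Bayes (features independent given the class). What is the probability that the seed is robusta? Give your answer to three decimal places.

arabica: 0.6 × (1−0.05) × (1−0.2) × (1−0.7) × 0.05 = 0.00684
robusta: 0.4 × (1−0.45) × (1−0.35) × (1−0.1) × 0.9 = 0.11583
P(robusta | x) = 0.11583 / 0.12267 ≈ 0.944

0.944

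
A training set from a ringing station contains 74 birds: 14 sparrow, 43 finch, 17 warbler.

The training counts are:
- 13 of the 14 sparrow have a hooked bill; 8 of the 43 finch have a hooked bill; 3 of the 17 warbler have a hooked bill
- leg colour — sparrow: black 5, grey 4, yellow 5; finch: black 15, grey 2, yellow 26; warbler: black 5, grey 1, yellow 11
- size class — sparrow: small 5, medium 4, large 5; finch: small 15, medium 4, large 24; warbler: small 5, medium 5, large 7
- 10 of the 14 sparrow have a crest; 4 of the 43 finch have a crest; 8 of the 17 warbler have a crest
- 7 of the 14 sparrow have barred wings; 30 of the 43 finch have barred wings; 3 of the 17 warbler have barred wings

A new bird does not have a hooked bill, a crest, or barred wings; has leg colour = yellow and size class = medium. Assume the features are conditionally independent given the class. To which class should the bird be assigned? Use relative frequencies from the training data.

warbler

sparrow: (14/74) × (1/14) × (5/14) × (4/14) × (4/14) × (7/14) ≈ 0.00019699
finch: (43/74) × (35/43) × (26/43) × (4/43) × (39/43) × (13/43) ≈ 0.00729464
warbler: (17/74) × (14/17) × (11/17) × (5/17) × (9/17) × (14/17) ≈ 0.0156976
Highest score → warbler.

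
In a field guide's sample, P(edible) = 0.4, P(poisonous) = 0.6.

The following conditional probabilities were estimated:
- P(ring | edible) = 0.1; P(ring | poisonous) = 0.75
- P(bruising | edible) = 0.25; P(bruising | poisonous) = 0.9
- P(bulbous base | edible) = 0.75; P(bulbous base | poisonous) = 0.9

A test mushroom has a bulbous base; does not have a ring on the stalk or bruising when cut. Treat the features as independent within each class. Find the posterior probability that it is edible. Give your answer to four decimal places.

0.9375

edible: 0.4 × (1−0.1) × (1−0.25) × 0.75 = 0.2025
poisonous: 0.6 × (1−0.75) × (1−0.9) × 0.9 = 0.0135
P(edible | x) = 0.2025 / 0.216 ≈ 0.9375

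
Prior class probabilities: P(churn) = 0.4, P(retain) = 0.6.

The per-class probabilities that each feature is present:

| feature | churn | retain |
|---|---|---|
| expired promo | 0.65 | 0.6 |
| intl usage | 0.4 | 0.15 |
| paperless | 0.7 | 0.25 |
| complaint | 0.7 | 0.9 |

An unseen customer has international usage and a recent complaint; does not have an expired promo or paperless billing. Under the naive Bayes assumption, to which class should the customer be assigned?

churn: 0.4 × (1−0.65) × 0.4 × (1−0.7) × 0.7 = 0.01176
retain: 0.6 × (1−0.6) × 0.15 × (1−0.25) × 0.9 = 0.0243
Highest score → retain.

retain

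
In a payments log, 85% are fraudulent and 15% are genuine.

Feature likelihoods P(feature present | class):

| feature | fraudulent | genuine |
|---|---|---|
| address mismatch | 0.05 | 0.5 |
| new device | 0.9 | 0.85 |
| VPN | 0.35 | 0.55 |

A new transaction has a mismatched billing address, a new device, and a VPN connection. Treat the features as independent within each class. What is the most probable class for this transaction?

genuine

fraudulent: 0.85 × 0.05 × 0.9 × 0.35 = 0.0133875
genuine: 0.15 × 0.5 × 0.85 × 0.55 = 0.0350625
Highest score → genuine.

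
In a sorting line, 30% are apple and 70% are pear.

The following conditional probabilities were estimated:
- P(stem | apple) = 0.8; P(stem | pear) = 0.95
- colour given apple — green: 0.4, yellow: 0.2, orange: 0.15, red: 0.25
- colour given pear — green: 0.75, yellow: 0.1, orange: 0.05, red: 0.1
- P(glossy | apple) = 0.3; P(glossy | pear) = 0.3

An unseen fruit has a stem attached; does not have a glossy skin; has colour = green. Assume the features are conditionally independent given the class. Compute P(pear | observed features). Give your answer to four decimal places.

0.8386

apple: 0.3 × 0.8 × 0.4 × (1−0.3) = 0.0672
pear: 0.7 × 0.95 × 0.75 × (1−0.3) = 0.349125
P(pear | x) = 0.349125 / 0.416325 ≈ 0.8386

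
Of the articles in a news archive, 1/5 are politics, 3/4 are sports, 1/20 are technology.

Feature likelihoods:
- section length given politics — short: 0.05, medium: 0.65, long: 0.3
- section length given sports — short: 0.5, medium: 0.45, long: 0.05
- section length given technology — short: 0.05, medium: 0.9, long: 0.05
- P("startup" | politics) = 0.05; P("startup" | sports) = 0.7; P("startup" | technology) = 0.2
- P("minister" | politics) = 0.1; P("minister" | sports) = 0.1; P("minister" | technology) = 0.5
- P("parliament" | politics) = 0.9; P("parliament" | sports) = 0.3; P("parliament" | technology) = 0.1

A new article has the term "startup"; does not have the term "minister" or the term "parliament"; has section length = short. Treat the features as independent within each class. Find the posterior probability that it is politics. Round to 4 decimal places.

politics: 0.2 × 0.05 × 0.05 × (1−0.1) × (1−0.9) = 0.000045
sports: 0.75 × 0.5 × 0.7 × (1−0.1) × (1−0.3) = 0.165375
technology: 0.05 × 0.05 × 0.2 × (1−0.5) × (1−0.1) = 0.000225
P(politics | x) = 0.000045 / 0.165645 ≈ 0.0003

0.0003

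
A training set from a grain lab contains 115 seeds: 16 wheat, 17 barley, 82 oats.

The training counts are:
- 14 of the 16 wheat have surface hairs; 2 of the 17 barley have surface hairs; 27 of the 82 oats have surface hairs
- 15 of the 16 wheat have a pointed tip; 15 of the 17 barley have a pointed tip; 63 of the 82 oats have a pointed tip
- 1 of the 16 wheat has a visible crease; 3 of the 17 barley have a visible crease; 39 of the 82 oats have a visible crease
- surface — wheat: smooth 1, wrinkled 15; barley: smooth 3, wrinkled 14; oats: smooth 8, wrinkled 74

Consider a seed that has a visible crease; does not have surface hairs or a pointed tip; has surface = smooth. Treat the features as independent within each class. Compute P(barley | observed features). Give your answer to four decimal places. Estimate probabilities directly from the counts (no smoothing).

0.0850

wheat: (16/115) × (2/16) × (1/16) × (1/16) × (1/16) ≈ 0.00000424592
barley: (17/115) × (15/17) × (2/17) × (3/17) × (3/17) ≈ 0.00047788
oats: (82/115) × (55/82) × (19/82) × (39/82) × (8/82) ≈ 0.00514199
P(barley | x) = 0.00047788 / 0.00562411592 ≈ 0.0850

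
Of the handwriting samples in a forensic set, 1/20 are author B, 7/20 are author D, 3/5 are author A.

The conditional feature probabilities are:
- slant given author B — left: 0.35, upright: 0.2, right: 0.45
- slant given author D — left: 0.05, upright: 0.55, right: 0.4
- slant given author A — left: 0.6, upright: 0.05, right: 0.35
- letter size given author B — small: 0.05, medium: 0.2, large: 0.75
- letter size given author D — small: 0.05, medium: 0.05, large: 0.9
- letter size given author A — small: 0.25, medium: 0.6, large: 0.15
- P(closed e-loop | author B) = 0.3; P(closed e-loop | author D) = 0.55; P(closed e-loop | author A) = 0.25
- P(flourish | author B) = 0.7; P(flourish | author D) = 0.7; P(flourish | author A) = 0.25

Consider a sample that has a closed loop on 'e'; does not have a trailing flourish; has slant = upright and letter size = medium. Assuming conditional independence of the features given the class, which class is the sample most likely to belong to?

author A

author B: 0.05 × 0.2 × 0.2 × 0.3 × (1−0.7) = 0.00018
author D: 0.35 × 0.55 × 0.05 × 0.55 × (1−0.7) = 0.001588125
author A: 0.6 × 0.05 × 0.6 × 0.25 × (1−0.25) = 0.003375
Highest score → author A.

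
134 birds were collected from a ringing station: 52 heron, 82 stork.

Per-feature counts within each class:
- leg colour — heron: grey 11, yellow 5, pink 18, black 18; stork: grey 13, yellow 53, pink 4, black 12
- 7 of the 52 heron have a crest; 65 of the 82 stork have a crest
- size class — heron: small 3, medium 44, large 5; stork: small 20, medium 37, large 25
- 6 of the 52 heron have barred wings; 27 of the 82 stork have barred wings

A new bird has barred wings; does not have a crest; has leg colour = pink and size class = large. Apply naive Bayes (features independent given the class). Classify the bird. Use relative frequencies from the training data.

heron

heron: (52/134) × (18/52) × (45/52) × (5/52) × (6/52) ≈ 0.00128971
stork: (82/134) × (4/82) × (17/82) × (25/82) × (27/82) ≈ 0.00062125
Highest score → heron.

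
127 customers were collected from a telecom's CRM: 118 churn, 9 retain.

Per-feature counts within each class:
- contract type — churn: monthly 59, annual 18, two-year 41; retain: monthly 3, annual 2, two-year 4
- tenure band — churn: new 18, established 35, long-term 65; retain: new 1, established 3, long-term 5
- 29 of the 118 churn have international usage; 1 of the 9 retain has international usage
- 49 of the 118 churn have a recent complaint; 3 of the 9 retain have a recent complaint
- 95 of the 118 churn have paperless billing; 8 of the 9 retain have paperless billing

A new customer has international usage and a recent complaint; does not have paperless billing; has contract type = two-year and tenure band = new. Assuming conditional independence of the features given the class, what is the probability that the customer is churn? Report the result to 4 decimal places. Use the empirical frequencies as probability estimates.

churn: (118/127) × (41/118) × (18/118) × (29/118) × (49/118) × (23/118) ≈ 0.000979595
retain: (9/127) × (4/9) × (1/9) × (1/9) × (3/9) × (1/9) ≈ 0.0000144015
P(churn | x) = 0.000979595 / 0.0009939965 ≈ 0.9855

0.9855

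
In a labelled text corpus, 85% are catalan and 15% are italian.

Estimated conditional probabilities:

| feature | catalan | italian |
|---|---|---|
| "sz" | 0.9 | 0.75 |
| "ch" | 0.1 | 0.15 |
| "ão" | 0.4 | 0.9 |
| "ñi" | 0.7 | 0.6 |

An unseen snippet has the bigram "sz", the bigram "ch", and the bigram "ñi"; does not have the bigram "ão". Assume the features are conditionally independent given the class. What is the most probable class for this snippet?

catalan: 0.85 × 0.9 × 0.1 × (1−0.4) × 0.7 = 0.03213
italian: 0.15 × 0.75 × 0.15 × (1−0.9) × 0.6 = 0.0010125
Highest score → catalan.

catalan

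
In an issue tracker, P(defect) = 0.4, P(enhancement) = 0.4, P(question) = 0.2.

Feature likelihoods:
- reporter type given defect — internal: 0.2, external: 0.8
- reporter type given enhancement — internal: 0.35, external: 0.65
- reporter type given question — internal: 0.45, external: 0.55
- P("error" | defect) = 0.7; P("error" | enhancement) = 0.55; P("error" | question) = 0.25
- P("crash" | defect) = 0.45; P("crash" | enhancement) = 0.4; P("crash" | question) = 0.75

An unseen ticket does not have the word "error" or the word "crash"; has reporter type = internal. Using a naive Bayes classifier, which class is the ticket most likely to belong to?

defect: 0.4 × 0.2 × (1−0.7) × (1−0.45) = 0.0132
enhancement: 0.4 × 0.35 × (1−0.55) × (1−0.4) = 0.0378
question: 0.2 × 0.45 × (1−0.25) × (1−0.75) = 0.016875
Highest score → enhancement.

enhancement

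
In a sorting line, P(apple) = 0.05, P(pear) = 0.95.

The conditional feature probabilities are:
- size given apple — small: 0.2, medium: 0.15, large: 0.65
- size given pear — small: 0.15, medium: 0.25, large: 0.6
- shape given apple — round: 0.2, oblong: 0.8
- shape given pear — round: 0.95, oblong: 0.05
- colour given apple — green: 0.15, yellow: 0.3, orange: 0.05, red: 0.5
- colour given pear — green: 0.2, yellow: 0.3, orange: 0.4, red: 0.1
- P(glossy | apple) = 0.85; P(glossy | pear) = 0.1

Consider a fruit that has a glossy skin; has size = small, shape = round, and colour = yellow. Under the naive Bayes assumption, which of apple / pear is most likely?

pear

apple: 0.05 × 0.2 × 0.2 × 0.3 × 0.85 = 0.00051
pear: 0.95 × 0.15 × 0.95 × 0.3 × 0.1 = 0.00406125
Highest score → pear.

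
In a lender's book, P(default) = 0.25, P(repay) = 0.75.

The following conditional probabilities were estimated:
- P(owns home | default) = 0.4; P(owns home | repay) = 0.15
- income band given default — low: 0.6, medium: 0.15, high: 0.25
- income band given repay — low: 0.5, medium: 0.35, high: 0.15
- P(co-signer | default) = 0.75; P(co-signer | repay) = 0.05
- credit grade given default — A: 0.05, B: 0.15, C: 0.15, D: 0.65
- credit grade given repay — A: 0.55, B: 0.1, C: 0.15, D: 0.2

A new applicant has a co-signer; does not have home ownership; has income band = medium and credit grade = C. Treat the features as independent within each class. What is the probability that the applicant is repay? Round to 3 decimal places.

default: 0.25 × (1−0.4) × 0.15 × 0.75 × 0.15 = 0.00253125
repay: 0.75 × (1−0.15) × 0.35 × 0.05 × 0.15 = 0.0016734375
P(repay | x) = 0.0016734375 / 0.0042046875 ≈ 0.398

0.398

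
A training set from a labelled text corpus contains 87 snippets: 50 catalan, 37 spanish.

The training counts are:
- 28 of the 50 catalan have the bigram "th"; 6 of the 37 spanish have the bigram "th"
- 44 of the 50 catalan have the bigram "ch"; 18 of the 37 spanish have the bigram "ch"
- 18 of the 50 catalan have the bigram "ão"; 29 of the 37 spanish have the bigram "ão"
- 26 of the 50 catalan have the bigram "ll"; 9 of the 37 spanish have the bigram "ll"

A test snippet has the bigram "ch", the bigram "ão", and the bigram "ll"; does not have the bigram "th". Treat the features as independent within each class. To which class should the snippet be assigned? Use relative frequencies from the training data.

catalan

catalan: (50/87) × (22/50) × (44/50) × (18/50) × (26/50) ≈ 0.0416574
spanish: (37/87) × (31/37) × (18/37) × (29/37) × (9/37) ≈ 0.0330484
Highest score → catalan.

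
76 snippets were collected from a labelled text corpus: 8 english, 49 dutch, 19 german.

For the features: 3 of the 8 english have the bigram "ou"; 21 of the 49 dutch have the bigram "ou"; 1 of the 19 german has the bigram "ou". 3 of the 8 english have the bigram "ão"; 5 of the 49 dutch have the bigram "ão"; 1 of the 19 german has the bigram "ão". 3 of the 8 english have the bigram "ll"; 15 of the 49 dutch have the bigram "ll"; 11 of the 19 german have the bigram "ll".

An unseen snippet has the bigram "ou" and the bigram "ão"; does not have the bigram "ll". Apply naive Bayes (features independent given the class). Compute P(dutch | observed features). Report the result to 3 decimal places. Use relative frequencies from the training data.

english: (8/76) × (3/8) × (3/8) × (5/8) ≈ 0.00925164
dutch: (49/76) × (21/49) × (5/49) × (34/49) ≈ 0.0195642
german: (19/76) × (1/19) × (1/19) × (8/19) ≈ 0.000291588
P(dutch | x) = 0.0195642 / 0.029107428 ≈ 0.672

0.672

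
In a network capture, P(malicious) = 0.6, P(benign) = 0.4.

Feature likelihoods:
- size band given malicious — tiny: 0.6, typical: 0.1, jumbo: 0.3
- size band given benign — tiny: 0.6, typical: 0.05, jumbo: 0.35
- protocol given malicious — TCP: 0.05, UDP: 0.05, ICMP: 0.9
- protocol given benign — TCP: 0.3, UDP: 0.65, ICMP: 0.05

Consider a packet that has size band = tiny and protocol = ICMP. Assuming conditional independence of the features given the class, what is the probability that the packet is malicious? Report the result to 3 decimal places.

malicious: 0.6 × 0.6 × 0.9 = 0.324
benign: 0.4 × 0.6 × 0.05 = 0.012
P(malicious | x) = 0.324 / 0.336 ≈ 0.964

0.964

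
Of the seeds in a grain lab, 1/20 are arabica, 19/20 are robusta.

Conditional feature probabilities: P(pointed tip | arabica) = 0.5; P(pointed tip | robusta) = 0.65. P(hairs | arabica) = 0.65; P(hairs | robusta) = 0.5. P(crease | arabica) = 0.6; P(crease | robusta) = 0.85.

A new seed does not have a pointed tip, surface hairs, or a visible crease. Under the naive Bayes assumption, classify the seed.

robusta

arabica: 0.05 × (1−0.5) × (1−0.65) × (1−0.6) = 0.0035
robusta: 0.95 × (1−0.65) × (1−0.5) × (1−0.85) = 0.0249375
Highest score → robusta.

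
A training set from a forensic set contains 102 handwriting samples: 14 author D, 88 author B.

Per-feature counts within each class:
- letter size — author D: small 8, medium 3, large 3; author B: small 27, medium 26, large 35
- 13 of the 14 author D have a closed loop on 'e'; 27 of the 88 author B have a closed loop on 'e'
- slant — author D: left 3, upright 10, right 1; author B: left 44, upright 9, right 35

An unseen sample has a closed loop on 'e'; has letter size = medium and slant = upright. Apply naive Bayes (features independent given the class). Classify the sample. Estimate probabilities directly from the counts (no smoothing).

author D: (14/102) × (3/14) × (13/14) × (10/14) ≈ 0.0195078
author B: (88/102) × (26/88) × (27/88) × (9/88) ≈ 0.0079986
Highest score → author D.

author D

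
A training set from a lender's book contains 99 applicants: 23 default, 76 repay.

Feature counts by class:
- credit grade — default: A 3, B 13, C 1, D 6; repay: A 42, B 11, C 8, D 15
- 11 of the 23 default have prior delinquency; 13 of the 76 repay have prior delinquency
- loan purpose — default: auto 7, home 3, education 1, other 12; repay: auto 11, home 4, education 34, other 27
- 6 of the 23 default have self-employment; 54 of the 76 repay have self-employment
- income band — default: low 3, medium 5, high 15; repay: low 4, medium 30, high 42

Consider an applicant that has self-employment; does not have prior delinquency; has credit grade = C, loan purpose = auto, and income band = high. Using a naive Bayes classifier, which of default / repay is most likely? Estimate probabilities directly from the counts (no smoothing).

default: (23/99) × (1/23) × (12/23) × (7/23) × (6/23) × (15/23) ≈ 0.000272882
repay: (76/99) × (8/76) × (63/76) × (11/76) × (54/76) × (42/76) ≈ 0.00380695
Highest score → repay.

repay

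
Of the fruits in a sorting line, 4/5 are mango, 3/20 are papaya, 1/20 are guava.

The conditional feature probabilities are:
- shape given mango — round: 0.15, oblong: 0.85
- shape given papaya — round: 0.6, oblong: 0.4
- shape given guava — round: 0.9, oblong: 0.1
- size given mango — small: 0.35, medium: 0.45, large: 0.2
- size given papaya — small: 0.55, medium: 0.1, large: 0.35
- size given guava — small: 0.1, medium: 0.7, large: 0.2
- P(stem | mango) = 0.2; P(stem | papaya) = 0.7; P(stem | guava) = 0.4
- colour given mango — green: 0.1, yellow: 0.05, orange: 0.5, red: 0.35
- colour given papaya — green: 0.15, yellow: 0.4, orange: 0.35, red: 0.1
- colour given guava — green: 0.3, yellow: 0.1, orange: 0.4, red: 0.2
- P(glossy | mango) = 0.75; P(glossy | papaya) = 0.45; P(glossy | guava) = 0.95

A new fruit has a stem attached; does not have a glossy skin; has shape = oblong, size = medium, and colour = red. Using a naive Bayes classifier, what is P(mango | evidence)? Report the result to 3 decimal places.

0.956

mango: 0.8 × 0.85 × 0.45 × 0.2 × 0.35 × (1−0.75) = 0.005355
papaya: 0.15 × 0.4 × 0.1 × 0.7 × 0.1 × (1−0.45) = 0.000231
guava: 0.05 × 0.1 × 0.7 × 0.4 × 0.2 × (1−0.95) = 0.000014
P(mango | x) = 0.005355 / 0.0056 ≈ 0.956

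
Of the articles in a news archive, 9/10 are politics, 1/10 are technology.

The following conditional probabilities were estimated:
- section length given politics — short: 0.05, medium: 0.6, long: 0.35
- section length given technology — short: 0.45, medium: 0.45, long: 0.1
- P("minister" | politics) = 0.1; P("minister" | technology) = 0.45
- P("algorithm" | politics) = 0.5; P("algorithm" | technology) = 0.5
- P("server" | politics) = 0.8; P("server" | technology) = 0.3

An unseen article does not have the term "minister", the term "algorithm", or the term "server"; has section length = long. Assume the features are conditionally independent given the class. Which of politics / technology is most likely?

politics

politics: 0.9 × 0.35 × (1−0.1) × (1−0.5) × (1−0.8) = 0.02835
technology: 0.1 × 0.1 × (1−0.45) × (1−0.5) × (1−0.3) = 0.001925
Highest score → politics.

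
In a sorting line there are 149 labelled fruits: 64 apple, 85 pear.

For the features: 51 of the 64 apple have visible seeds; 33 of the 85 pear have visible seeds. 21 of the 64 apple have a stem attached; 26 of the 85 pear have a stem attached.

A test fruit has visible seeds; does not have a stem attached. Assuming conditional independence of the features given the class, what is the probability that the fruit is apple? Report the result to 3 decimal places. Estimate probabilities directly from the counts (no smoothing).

0.599

apple: (64/149) × (51/64) × (43/64) ≈ 0.229971
pear: (85/149) × (33/85) × (59/85) ≈ 0.153731
P(apple | x) = 0.229971 / 0.383702 ≈ 0.599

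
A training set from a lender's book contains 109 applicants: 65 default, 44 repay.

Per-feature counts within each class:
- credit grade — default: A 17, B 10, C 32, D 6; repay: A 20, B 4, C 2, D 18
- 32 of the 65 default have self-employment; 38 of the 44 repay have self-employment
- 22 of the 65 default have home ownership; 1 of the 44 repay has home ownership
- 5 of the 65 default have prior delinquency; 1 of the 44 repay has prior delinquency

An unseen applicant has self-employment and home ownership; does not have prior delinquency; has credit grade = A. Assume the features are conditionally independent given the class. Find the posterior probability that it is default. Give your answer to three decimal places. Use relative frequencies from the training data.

default: (65/109) × (17/65) × (32/65) × (22/65) × (60/65) ≈ 0.0239887
repay: (44/109) × (20/44) × (38/44) × (1/44) × (43/44) ≈ 0.00351963
P(default | x) = 0.0239887 / 0.02750833 ≈ 0.872

0.872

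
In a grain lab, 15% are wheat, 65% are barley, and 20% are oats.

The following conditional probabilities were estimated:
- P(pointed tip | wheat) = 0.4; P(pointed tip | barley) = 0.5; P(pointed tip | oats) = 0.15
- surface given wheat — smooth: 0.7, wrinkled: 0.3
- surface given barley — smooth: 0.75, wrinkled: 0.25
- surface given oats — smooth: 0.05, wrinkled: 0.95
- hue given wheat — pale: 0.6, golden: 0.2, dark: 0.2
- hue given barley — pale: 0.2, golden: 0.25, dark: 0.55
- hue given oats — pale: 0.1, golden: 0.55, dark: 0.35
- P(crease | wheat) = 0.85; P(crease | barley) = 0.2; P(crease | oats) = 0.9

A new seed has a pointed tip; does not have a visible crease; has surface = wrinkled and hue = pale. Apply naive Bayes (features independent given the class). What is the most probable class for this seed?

barley

wheat: 0.15 × 0.4 × 0.3 × 0.6 × (1−0.85) = 0.00162
barley: 0.65 × 0.5 × 0.25 × 0.2 × (1−0.2) = 0.013
oats: 0.2 × 0.15 × 0.95 × 0.1 × (1−0.9) = 0.000285
Highest score → barley.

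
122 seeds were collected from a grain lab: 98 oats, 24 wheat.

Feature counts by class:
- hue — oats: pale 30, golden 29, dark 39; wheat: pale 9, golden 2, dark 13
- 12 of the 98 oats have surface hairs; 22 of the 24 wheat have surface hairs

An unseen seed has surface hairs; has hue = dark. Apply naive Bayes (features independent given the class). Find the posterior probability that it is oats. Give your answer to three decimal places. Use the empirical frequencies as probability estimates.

oats: (98/122) × (39/98) × (12/98) ≈ 0.0391435
wheat: (24/122) × (13/24) × (22/24) ≈ 0.0976776
P(oats | x) = 0.0391435 / 0.1368211 ≈ 0.286

0.286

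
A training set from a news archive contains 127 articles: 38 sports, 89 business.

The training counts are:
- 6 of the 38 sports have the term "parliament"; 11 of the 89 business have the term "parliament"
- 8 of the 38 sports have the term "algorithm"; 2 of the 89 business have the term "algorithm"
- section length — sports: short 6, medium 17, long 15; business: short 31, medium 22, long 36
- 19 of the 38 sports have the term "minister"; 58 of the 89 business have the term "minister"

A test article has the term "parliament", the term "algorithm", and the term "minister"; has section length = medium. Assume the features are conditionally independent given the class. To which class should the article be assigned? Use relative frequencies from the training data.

sports: (38/127) × (6/38) × (8/38) × (17/38) × (19/38) ≈ 0.00222479
business: (89/127) × (11/89) × (2/89) × (22/89) × (58/89) ≈ 0.000313545
Highest score → sports.

sports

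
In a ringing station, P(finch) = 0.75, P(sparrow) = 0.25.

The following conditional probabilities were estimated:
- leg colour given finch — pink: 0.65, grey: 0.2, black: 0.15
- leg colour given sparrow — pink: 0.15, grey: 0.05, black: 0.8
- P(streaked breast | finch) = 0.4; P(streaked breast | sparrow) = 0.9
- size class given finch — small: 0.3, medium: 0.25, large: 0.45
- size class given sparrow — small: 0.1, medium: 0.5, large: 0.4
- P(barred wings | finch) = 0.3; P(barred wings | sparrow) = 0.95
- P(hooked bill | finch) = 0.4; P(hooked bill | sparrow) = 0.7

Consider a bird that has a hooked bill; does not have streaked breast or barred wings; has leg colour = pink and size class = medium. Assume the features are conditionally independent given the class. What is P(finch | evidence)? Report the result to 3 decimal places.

finch: 0.75 × 0.65 × (1−0.4) × 0.25 × (1−0.3) × 0.4 = 0.020475
sparrow: 0.25 × 0.15 × (1−0.9) × 0.5 × (1−0.95) × 0.7 = 0.000065625
P(finch | x) = 0.020475 / 0.020540625 ≈ 0.997

0.997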